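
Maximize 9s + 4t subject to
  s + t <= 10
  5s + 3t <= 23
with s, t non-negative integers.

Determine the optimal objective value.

40

Relaxing integrality, the LP optimum is 41.40 at (s,t) = (4.6, 0), which is not an integer point.
(s,t)=(4,1): 1·4+1·1=5≤10, 5·4+3·1=23≤23, objective 40.
(s,t)=(4,0): 1·4+1·0=4≤10, 5·4+3·0=20≤23, objective 36.
The best lattice point is (4,1), giving 40.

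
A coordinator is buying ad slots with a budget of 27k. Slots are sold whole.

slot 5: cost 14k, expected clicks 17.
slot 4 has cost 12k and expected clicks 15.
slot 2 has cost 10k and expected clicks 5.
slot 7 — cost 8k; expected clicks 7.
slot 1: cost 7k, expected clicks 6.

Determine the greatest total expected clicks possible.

Allowing fractional choices, the relaxed optimum would be about 32.9, but ad slots are indivisible.
slot 5 + slot 4: cost 14 + 12 = 26 ≤ 27, expected clicks 17 + 15 = 32.
slot 5 + slot 7: cost 14 + 8 = 22 ≤ 27, expected clicks 17 + 7 = 24.
slot 4 + slot 7 + slot 1: cost 12 + 8 + 7 = 27 ≤ 27, expected clicks 15 + 7 + 6 = 28.
Best is slot 5 and slot 4 with total expected clicks 32.

32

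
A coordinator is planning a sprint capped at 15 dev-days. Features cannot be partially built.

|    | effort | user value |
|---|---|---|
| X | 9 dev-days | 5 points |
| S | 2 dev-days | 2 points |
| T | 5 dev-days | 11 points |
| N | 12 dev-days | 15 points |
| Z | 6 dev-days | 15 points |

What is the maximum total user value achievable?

Allowing fractional choices, the relaxed optimum would be about 31.0, but features are indivisible.
S + T + Z: effort 2 + 5 + 6 = 13 ≤ 15, user value 2 + 11 + 15 = 28.
T + Z: effort 5 + 6 = 11 ≤ 15, user value 11 + 15 = 26.
Best is S, T, and Z with total user value 28.

28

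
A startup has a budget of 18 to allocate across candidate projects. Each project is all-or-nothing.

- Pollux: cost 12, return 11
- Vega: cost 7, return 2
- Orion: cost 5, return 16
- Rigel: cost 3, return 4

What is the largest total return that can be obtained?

Take Pollux and Orion: cost 12 + 5 = 17 ≤ 18, return 11 + 16 = 27.
No other feasible combination does better.

27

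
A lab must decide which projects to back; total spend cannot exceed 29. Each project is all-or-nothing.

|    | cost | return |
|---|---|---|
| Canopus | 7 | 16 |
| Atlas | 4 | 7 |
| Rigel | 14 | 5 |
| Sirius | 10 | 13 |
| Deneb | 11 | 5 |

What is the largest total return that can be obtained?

Allowing fractional choices, the relaxed optimum would be about 39.6, but projects are indivisible.
Canopus + Atlas + Sirius: cost 7 + 4 + 10 = 21 ≤ 29, return 16 + 7 + 13 = 36.
Canopus + Sirius + Deneb: cost 7 + 10 + 11 = 28 ≤ 29, return 16 + 13 + 5 = 34.
Canopus + Sirius: cost 7 + 10 = 17 ≤ 29, return 16 + 13 = 29.
Best is Canopus, Atlas, and Sirius with total return 36.

36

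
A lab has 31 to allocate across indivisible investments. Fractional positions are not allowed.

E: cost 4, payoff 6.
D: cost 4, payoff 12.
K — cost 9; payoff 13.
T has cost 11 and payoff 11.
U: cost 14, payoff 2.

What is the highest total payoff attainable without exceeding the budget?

42

This is a 0-1 knapsack instance.
Allowing fractional choices, the relaxed optimum would be about 42.4, but investments are indivisible.
E + D + K + T: cost 4 + 4 + 9 + 11 = 28 ≤ 31, payoff 6 + 12 + 13 + 11 = 42.
D + K + T: cost 4 + 9 + 11 = 24 ≤ 31, payoff 12 + 13 + 11 = 36.
E + D + K + U: cost 4 + 4 + 9 + 14 = 31 ≤ 31, payoff 6 + 12 + 13 + 2 = 33.
Best is E, D, K, and T with total payoff 42.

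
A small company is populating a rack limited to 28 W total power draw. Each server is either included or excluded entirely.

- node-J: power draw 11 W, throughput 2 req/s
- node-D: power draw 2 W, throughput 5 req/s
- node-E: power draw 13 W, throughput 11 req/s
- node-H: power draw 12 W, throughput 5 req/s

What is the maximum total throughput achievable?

21

Take node-D, node-E, and node-H: power draw 2 + 13 + 12 = 27 ≤ 28, throughput 5 + 11 + 5 = 21.
No other feasible combination does better.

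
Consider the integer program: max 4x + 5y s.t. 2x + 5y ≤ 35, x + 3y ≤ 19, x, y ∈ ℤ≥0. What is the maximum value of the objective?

68

(x,y)=(17,0): 2·17+5·0=34≤35, 1·17+3·0=17≤19, objective 68.
(x,y)=(16,0): 2·16+5·0=32≤35, 1·16+3·0=16≤19, objective 64.
No feasible integer point exceeds 68.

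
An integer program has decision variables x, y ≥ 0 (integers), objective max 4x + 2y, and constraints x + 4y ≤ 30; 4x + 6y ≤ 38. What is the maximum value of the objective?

(x,y)=(9,0): 1·9+4·0=9≤30, 4·9+6·0=36≤38, objective 36.
(x,y)=(8,1): 1·8+4·1=12≤30, 4·8+6·1=38≤38, objective 34.
(x,y)=(8,0): 1·8+4·0=8≤30, 4·8+6·0=32≤38, objective 32.
The best lattice point is (9,0), giving 36.

36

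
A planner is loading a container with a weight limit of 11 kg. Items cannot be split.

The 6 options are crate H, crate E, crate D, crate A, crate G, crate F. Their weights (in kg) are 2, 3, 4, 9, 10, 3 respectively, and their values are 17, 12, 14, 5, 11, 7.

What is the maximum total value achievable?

Take crate H, crate E, and crate D: weight 2 + 3 + 4 = 9 ≤ 11, value 17 + 12 + 14 = 43.
No other feasible combination does better.

43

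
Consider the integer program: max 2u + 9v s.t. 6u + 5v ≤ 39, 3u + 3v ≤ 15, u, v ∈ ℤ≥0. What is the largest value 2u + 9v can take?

45

(u,v)=(0,5): 6·0+5·5=25≤39, 3·0+3·5=15≤15, objective 45.
(u,v)=(1,4): 6·1+5·4=26≤39, 3·1+3·4=15≤15, objective 38.
(u,v)=(0,4): 6·0+5·4=20≤39, 3·0+3·4=12≤15, objective 36.
No feasible integer point exceeds 45.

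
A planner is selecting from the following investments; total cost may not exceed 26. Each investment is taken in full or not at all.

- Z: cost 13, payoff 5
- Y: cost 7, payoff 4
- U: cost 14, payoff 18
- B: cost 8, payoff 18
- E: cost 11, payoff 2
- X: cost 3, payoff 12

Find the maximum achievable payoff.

48

Allowing fractional choices, the relaxed optimum would be about 48.6, but investments are indivisible.
Z + B + X: cost 13 + 8 + 3 = 24 ≤ 26, payoff 5 + 18 + 12 = 35.
U + B + X: cost 14 + 8 + 3 = 25 ≤ 26, payoff 18 + 18 + 12 = 48.
U + B: cost 14 + 8 = 22 ≤ 26, payoff 18 + 18 = 36.
Best is U, B, and X with total payoff 48.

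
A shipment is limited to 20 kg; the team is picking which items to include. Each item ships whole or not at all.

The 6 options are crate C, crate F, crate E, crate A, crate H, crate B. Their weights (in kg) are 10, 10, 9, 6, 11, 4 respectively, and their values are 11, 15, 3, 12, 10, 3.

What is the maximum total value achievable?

Treat it as a binary knapsack problem.
crate F + crate A + crate B: weight 10 + 6 + 4 = 20 ≤ 20, value 15 + 12 + 3 = 30.
crate F + crate A: weight 10 + 6 = 16 ≤ 20, value 15 + 12 = 27.
crate C + crate F: weight 10 + 10 = 20 ≤ 20, value 11 + 15 = 26.
Best is crate F, crate A, and crate B with total value 30.

30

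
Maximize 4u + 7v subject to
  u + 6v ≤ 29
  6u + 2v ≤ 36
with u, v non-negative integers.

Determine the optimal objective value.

(u,v)=(4,4) is feasible, giving 44.
(u,v)=(5,3) is feasible, giving 41.
(u,v)=(3,4) is feasible, giving 40.
(u,v)=(4,3) is feasible, giving 37.
No feasible integer point exceeds 44.

44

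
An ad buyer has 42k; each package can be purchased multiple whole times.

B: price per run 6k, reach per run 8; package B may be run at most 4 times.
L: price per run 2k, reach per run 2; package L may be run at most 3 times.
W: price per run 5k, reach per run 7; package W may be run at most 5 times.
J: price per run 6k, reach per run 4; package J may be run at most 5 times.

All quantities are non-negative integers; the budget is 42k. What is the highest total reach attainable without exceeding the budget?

56

This is a bounded integer knapsack.
3×B, 2×L, and 4×W: price 42 ≤ 42, reach 3·8 + 2·2 + 4·7 = 56.
2×B, 2×L, and 5×W: price 41 ≤ 42, reach 2·8 + 2·2 + 5·7 = 55.
Best is 56.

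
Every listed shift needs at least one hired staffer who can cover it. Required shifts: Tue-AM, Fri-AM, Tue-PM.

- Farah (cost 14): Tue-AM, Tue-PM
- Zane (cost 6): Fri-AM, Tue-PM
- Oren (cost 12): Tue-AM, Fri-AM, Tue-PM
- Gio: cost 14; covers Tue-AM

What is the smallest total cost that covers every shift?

12

This is a weighted set-cover instance.
The greedy cost-per-new-shift heuristic would pick Zane and Oren for 18, but a cheaper cover exists.
Oren alone covers Tue-AM, Fri-AM, Tue-PM — every shift.
Total cost: 12.
No cover costs less than 12.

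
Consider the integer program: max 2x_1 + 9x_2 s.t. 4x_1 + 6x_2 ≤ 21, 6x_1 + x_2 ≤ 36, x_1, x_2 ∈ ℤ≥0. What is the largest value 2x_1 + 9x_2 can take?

27

(x_1,x_2)=(0,3): 4·0+6·3=18≤21, 6·0+1·3=3≤36, objective 27.
(x_1,x_2)=(1,2): 4·1+6·2=16≤21, 6·1+1·2=8≤36, objective 20.
(x_1,x_2)=(0,2): 4·0+6·2=12≤21, 6·0+1·2=2≤36, objective 18.
The best lattice point is (0,3), giving 27.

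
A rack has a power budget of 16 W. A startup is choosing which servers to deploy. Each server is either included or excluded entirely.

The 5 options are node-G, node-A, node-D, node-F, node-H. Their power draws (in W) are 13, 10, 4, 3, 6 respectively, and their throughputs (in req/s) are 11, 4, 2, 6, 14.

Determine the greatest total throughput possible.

Allowing fractional choices, the relaxed optimum would be about 25.9, but servers are indivisible.
node-A + node-H: power draw 10 + 6 = 16 ≤ 16, throughput 4 + 14 = 18.
node-D + node-F + node-H: power draw 4 + 3 + 6 = 13 ≤ 16, throughput 2 + 6 + 14 = 22.
node-F + node-H: power draw 3 + 6 = 9 ≤ 16, throughput 6 + 14 = 20.
Best is node-D, node-F, and node-H with total throughput 22.

22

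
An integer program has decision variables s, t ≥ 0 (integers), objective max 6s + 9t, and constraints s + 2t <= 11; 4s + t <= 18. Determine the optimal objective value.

(s,t)=(3,4): 1·3+2·4=11≤11, 4·3+1·4=16≤18, objective 54.
(s,t)=(2,4): 1·2+2·4=10≤11, 4·2+1·4=12≤18, objective 48.
(s,t)=(3,3): 1·3+2·3=9≤11, 4·3+1·3=15≤18, objective 45.
No feasible integer point exceeds 54.

54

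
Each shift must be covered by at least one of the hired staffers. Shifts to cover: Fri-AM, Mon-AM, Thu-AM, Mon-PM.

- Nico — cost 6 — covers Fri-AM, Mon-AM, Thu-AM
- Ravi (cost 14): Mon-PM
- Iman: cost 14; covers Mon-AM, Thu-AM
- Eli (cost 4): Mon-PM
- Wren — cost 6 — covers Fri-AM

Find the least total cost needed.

10

Choose Nico and Eli: together they cover Fri-AM, Mon-AM, Thu-AM, Mon-PM — every shift.
Total cost: 6 + 4 = 10.
No cover costs less than 10.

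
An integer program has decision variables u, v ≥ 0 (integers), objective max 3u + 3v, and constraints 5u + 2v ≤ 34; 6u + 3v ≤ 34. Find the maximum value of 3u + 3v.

33

The continuous relaxation peaks at (0, 11.3) with value 34.00; rounding to a feasible lattice point costs some objective.
(u,v)=(0,11): 5·0+2·11=22≤34, 6·0+3·11=33≤34, objective 33.
(u,v)=(0,10): 5·0+2·10=20≤34, 6·0+3·10=30≤34, objective 30.
The best lattice point is (0,11), giving 33.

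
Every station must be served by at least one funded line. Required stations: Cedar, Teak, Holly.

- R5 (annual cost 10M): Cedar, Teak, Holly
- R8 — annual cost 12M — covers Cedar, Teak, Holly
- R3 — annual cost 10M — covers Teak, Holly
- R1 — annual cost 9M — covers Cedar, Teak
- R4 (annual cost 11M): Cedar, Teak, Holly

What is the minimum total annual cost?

R5 alone covers Cedar, Teak, Holly — every station.
Total annual cost: 10.
No cover costs less than 10.

10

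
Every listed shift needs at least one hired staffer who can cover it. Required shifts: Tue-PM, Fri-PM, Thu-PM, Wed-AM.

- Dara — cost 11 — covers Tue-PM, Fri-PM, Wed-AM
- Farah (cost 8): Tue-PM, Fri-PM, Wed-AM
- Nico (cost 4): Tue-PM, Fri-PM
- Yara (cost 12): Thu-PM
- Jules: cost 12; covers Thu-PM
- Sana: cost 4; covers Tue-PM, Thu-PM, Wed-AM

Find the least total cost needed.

Choose Nico and Sana: together they cover Tue-PM, Fri-PM, Thu-PM, Wed-AM — every shift.
Total cost: 4 + 4 = 8.
No cover costs less than 8.

8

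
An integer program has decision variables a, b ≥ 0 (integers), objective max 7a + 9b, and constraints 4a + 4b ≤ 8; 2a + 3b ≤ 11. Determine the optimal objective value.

18

(a,b)=(0,2) is feasible, giving 18.
(a,b)=(1,1) is feasible, giving 16.
(a,b)=(0,1) is feasible, giving 9.
The best lattice point is (0,2), giving 18.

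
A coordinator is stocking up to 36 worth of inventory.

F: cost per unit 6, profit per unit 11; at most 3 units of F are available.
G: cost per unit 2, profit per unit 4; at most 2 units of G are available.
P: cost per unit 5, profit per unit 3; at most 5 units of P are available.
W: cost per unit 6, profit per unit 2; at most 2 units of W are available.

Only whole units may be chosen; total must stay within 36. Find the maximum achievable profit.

3×F, 1×G, and 3×P: cost 35 ≤ 36, profit 3·11 + 1·4 + 3·3 = 46.
3×F, 2×G, and 2×P: cost 32 ≤ 36, profit 3·11 + 2·4 + 2·3 = 47.
Best is 47.

47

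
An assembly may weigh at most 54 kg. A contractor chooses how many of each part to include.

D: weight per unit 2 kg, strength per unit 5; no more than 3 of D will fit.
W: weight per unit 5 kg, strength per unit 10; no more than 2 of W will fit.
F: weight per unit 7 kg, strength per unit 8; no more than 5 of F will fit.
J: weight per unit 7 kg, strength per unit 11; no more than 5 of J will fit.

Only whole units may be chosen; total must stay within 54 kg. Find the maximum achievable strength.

90

This is a bounded integer knapsack.
D has the best ratio (5/2); taking only D gives at most 3×5 = 15 (stopped by the supply cap of 3).
Mixing does better — 3×D, 2×W, and 5×J: weight 51 ≤ 54, strength 3·5 + 2·10 + 5·11 = 90.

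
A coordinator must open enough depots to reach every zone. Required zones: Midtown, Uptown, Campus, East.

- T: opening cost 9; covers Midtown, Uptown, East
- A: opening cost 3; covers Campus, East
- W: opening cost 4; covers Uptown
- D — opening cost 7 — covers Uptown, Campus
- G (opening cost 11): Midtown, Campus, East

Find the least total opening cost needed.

12

Choose T and A: together they cover Midtown, Uptown, Campus, East — every zone.
Total opening cost: 9 + 3 = 12.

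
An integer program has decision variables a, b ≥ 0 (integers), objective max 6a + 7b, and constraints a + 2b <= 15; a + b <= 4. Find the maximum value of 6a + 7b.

28

(a,b)=(0,4): 1·0+2·4=8≤15, 1·0+1·4=4≤4, objective 28.
(a,b)=(1,3): 1·1+2·3=7≤15, 1·1+1·3=4≤4, objective 27.
No feasible integer point exceeds 28.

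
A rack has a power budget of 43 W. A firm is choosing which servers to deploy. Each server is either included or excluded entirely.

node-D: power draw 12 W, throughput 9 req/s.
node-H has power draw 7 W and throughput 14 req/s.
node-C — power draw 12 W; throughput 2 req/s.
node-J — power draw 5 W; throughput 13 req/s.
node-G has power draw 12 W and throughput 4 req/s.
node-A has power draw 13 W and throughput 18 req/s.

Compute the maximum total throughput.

54

Allowing fractional choices, the relaxed optimum would be about 56.0, but servers are indivisible.
node-H + node-J + node-G + node-A: power draw 7 + 5 + 12 + 13 = 37 ≤ 43, throughput 14 + 13 + 4 + 18 = 49.
node-D + node-H + node-J + node-A: power draw 12 + 7 + 5 + 13 = 37 ≤ 43, throughput 9 + 14 + 13 + 18 = 54.
Best is node-D, node-H, node-J, and node-A with total throughput 54.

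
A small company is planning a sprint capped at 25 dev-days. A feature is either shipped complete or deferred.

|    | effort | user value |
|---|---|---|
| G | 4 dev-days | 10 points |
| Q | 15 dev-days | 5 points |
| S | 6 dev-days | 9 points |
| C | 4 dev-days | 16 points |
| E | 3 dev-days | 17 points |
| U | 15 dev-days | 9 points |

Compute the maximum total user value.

52

G + S + C + E: effort 4 + 6 + 4 + 3 = 17 ≤ 25, user value 10 + 9 + 16 + 17 = 52.
G + C + E: effort 4 + 4 + 3 = 11 ≤ 25, user value 10 + 16 + 17 = 43.
Best is G, S, C, and E with total user value 52.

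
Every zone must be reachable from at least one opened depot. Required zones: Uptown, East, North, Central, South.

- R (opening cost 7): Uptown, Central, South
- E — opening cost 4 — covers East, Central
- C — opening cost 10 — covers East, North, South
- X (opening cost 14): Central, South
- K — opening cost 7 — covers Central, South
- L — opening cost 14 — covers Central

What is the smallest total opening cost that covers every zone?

17

The greedy cost-per-new-zone heuristic would pick E, R, and C for 21, but a cheaper cover exists.
Choose R and C: together they cover Uptown, East, North, Central, South — every zone.
Total opening cost: 7 + 10 = 17.
No cover costs less than 17.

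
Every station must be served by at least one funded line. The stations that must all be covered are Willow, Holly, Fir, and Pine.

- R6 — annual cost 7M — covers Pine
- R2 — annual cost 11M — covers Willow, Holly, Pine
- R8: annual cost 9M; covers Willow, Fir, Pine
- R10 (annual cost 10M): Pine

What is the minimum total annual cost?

This is an integer covering problem.
Choose R2 and R8: together they cover Willow, Holly, Fir, Pine — every station.
Total annual cost: 11 + 9 = 20.
No cover costs less than 20.

20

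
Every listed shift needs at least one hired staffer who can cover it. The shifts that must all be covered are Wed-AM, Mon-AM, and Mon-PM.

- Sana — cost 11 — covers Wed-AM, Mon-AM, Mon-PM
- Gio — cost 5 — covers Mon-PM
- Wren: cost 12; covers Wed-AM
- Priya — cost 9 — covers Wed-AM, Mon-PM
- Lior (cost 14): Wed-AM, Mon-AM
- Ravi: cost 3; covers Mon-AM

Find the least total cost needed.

11

The greedy cost-per-new-shift heuristic would pick Ravi and Priya for 12, but a cheaper cover exists.
Sana alone covers Wed-AM, Mon-AM, Mon-PM — every shift.
Total cost: 11.
No cover costs less than 11.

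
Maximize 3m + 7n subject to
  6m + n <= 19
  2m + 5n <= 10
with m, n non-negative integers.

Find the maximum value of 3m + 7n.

14

Relaxing integrality, the LP optimum is 14.61 at (m,n) = (3.04, 0.786), which is not an integer point.
(m,n)=(0,2): 6·0+1·2=2≤19, 2·0+5·2=10≤10, objective 14.
(m,n)=(2,1): 6·2+1·1=13≤19, 2·2+5·1=9≤10, objective 13.
(m,n)=(1,1): 6·1+1·1=7≤19, 2·1+5·1=7≤10, objective 10.
(m,n)=(3,0): 6·3+1·0=18≤19, 2·3+5·0=6≤10, objective 9.
No feasible integer point exceeds 14.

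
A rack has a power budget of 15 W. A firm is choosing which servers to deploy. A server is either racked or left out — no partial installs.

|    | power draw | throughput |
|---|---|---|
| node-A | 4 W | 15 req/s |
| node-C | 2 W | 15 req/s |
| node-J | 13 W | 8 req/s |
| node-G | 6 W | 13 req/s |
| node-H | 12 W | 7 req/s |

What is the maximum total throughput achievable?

43

Allowing fractional choices, the relaxed optimum would be about 44.8, but servers are indivisible.
node-C + node-G: power draw 2 + 6 = 8 ≤ 15, throughput 15 + 13 = 28.
node-A + node-C + node-G: power draw 4 + 2 + 6 = 12 ≤ 15, throughput 15 + 15 + 13 = 43.
node-A + node-C: power draw 4 + 2 = 6 ≤ 15, throughput 15 + 15 = 30.
Best is node-A, node-C, and node-G with total throughput 43.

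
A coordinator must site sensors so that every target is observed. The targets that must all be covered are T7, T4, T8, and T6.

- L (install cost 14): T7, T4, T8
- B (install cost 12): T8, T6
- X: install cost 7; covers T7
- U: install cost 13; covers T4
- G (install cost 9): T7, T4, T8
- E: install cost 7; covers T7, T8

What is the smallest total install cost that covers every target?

21

Choose B and G: together they cover T7, T4, T8, T6 — every target.
Total install cost: 12 + 9 = 21.
No cover costs less than 21.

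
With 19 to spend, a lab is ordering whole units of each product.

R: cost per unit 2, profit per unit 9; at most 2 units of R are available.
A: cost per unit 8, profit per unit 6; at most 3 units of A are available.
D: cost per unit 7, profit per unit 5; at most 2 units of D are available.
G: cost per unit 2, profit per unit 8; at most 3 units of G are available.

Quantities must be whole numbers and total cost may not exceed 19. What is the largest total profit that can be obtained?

R has the best ratio (9/2); taking only R gives at most 2×9 = 18 (stopped by the supply cap of 2).
Mixing does better — 2×R, 1×A, and 3×G: cost 18 ≤ 19, profit 2·9 + 1·6 + 3·8 = 48.

48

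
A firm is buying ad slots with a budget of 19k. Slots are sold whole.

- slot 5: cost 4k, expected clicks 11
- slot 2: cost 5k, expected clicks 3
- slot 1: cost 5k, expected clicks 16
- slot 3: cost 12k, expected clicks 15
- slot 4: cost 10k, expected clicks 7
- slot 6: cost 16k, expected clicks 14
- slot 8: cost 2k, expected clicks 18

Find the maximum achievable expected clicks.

Allowing fractional choices, the relaxed optimum would be about 55.0, but ad slots are indivisible.
slot 5 + slot 2 + slot 1 + slot 8: cost 4 + 5 + 5 + 2 = 16 ≤ 19, expected clicks 11 + 3 + 16 + 18 = 48.
slot 5 + slot 1 + slot 8: cost 4 + 5 + 2 = 11 ≤ 19, expected clicks 11 + 16 + 18 = 45.
slot 1 + slot 3 + slot 8: cost 5 + 12 + 2 = 19 ≤ 19, expected clicks 16 + 15 + 18 = 49.
Best is slot 1, slot 3, and slot 8 with total expected clicks 49.

49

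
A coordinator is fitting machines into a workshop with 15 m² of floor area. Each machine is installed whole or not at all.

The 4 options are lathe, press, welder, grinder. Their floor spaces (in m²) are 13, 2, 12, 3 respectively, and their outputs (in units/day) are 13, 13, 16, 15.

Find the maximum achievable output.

Allowing fractional choices, the relaxed optimum would be about 41.3, but machines are indivisible.
welder + grinder: floor space 12 + 3 = 15 ≤ 15, output 16 + 15 = 31.
press + welder: floor space 2 + 12 = 14 ≤ 15, output 13 + 16 = 29.
Best is welder and grinder with total output 31.

31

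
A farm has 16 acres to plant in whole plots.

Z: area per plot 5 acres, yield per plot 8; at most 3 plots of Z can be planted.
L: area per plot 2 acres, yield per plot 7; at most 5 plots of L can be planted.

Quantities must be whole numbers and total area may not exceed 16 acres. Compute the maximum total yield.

This is a bounded integer knapsack.
L has the best ratio (7/2); taking only L gives at most 5×7 = 35 (stopped by the supply cap of 5).
Mixing does better — 1×Z and 5×L: area 15 ≤ 16, yield 1·8 + 5·7 = 43.

43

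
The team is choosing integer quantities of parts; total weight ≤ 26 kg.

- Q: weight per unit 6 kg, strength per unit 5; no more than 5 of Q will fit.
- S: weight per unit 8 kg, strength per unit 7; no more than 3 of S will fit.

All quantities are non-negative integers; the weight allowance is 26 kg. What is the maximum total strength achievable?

This is a bounded integer knapsack.
3×S: weight 24 ≤ 26, strength 3·7 = 21.
3×Q and 1×S: weight 26 ≤ 26, strength 3·5 + 1·7 = 22.
Best is 22.

22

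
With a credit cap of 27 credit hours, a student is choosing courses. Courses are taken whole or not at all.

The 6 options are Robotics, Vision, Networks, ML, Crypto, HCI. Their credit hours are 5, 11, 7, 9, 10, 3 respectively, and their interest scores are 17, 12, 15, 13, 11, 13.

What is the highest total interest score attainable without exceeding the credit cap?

58

Allowing fractional choices, the relaxed optimum would be about 61.3, but courses are indivisible.
Robotics + Networks + Crypto + HCI: credit hours 5 + 7 + 10 + 3 = 25 ≤ 27, interest score 17 + 15 + 11 + 13 = 56.
Robotics + Networks + ML + HCI: credit hours 5 + 7 + 9 + 3 = 24 ≤ 27, interest score 17 + 15 + 13 + 13 = 58.
Robotics + Vision + Networks + HCI: credit hours 5 + 11 + 7 + 3 = 26 ≤ 27, interest score 17 + 12 + 15 + 13 = 57.
Best is Robotics, Networks, ML, and HCI with total interest score 58.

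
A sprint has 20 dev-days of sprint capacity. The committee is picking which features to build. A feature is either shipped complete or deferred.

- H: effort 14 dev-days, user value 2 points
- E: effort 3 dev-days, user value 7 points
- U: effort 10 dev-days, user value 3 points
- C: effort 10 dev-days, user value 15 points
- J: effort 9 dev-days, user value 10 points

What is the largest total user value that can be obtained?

25

Treat it as a binary knapsack problem.
Allowing fractional choices, the relaxed optimum would be about 29.8, but features are indivisible.
U + C: effort 10 + 10 = 20 ≤ 20, user value 3 + 15 = 18.
C + J: effort 10 + 9 = 19 ≤ 20, user value 15 + 10 = 25.
E + C: effort 3 + 10 = 13 ≤ 20, user value 7 + 15 = 22.
Best is C and J with total user value 25.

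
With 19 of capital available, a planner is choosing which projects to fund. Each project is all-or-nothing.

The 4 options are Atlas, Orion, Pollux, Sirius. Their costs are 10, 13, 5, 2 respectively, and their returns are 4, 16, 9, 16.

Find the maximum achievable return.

Take Orion and Sirius: cost 13 + 2 = 15 ≤ 19, return 16 + 16 = 32.
No other feasible combination does better.

32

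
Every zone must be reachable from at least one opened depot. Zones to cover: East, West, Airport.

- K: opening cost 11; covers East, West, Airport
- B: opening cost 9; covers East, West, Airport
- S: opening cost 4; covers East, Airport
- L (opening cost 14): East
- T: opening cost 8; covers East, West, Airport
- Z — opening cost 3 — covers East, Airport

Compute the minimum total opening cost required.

8

The greedy cost-per-new-zone heuristic would pick Z and T for 11, but a cheaper cover exists.
T alone covers East, West, Airport — every zone.
Total opening cost: 8.
No cover costs less than 8.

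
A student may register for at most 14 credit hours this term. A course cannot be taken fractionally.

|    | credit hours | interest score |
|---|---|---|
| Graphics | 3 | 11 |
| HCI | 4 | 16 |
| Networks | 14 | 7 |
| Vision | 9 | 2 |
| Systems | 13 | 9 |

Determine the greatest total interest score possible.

27

HCI + Vision: credit hours 4 + 9 = 13 ≤ 14, interest score 16 + 2 = 18.
HCI: credit hours 4 ≤ 14, interest score 16.
Graphics + HCI: credit hours 3 + 4 = 7 ≤ 14, interest score 11 + 16 = 27.
Best is Graphics and HCI with total interest score 27.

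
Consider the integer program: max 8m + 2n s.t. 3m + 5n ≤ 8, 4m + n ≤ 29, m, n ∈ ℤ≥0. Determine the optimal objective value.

16

(m,n)=(2,0) is feasible, giving 16.
(m,n)=(1,1) is feasible, giving 10.
(m,n)=(1,0) is feasible, giving 8.
The best lattice point is (2,0), giving 16.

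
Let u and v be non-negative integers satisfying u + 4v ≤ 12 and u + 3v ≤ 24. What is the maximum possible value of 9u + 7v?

(u,v)=(12,0): 1·12+4·0=12≤12, 1·12+3·0=12≤24, objective 108.
(u,v)=(11,0): 1·11+4·0=11≤12, 1·11+3·0=11≤24, objective 99.
Maximum is 108 at (u,v)=(12,0).

108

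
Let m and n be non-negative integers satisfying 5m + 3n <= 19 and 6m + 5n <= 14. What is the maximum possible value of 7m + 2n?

(m,n)=(2,0): 5·2+3·0=10≤19, 6·2+5·0=12≤14, objective 14.
(m,n)=(1,1): 5·1+3·1=8≤19, 6·1+5·1=11≤14, objective 9.
(m,n)=(1,0): 5·1+3·0=5≤19, 6·1+5·0=6≤14, objective 7.
The best lattice point is (2,0), giving 14.

14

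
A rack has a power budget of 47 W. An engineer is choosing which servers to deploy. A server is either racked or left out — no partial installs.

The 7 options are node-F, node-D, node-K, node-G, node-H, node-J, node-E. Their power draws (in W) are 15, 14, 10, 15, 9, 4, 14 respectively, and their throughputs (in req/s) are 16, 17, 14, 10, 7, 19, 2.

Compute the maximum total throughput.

66

Take node-F, node-D, node-K, and node-J: power draw 15 + 14 + 10 + 4 = 43 ≤ 47, throughput 16 + 17 + 14 + 19 = 66.
No other feasible combination does better.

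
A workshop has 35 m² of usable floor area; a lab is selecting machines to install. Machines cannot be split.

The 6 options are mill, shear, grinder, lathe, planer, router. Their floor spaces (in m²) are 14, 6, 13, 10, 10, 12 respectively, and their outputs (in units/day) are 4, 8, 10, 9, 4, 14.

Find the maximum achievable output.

33

Allowing fractional choices, the relaxed optimum would be about 36.4, but machines are indivisible.
shear + lathe + router: floor space 6 + 10 + 12 = 28 ≤ 35, output 8 + 9 + 14 = 31.
grinder + lathe + router: floor space 13 + 10 + 12 = 35 ≤ 35, output 10 + 9 + 14 = 33.
shear + grinder + router: floor space 6 + 13 + 12 = 31 ≤ 35, output 8 + 10 + 14 = 32.
Best is grinder, lathe, and router with total output 33.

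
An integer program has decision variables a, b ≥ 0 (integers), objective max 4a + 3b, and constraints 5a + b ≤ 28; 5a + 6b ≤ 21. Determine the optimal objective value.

(a,b)=(4,0) is feasible, giving 16.
(a,b)=(3,1) is feasible, giving 15.
(a,b)=(3,0) is feasible, giving 12.
No feasible integer point exceeds 16.

16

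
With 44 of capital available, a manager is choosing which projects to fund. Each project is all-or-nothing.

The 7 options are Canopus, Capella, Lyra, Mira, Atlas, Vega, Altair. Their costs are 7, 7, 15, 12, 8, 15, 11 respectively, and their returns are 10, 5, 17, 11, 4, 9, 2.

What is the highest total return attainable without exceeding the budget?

43

Treat it as a binary knapsack problem.
Canopus + Lyra + Mira + Atlas: cost 7 + 15 + 12 + 8 = 42 ≤ 44, return 10 + 17 + 11 + 4 = 42.
Canopus + Capella + Lyra + Vega: cost 7 + 7 + 15 + 15 = 44 ≤ 44, return 10 + 5 + 17 + 9 = 41.
Canopus + Capella + Lyra + Mira: cost 7 + 7 + 15 + 12 = 41 ≤ 44, return 10 + 5 + 17 + 11 = 43.
Best is Canopus, Capella, Lyra, and Mira with total return 43.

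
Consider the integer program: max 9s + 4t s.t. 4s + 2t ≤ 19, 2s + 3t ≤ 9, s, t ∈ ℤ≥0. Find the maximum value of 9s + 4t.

The continuous relaxation peaks at (4.5, 0) with value 40.50; rounding to a feasible lattice point costs some objective.
(s,t)=(4,0) is feasible, giving 36.
(s,t)=(3,1) is feasible, giving 31.
(s,t)=(3,0) is feasible, giving 27.
The best lattice point is (4,0), giving 36.

36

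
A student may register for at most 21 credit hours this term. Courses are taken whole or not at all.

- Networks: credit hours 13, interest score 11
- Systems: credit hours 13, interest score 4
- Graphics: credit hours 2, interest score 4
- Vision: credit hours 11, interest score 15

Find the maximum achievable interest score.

Graphics + Vision: credit hours 2 + 11 = 13 ≤ 21, interest score 4 + 15 = 19.
Vision: credit hours 11 ≤ 21, interest score 15.
Best is Graphics and Vision with total interest score 19.

19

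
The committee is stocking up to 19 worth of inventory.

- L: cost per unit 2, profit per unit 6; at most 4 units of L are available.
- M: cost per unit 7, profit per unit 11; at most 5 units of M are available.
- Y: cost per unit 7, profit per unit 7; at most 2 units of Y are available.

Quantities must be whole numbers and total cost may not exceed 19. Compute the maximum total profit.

L has the best ratio (6/2); taking only L gives at most 4×6 = 24 (stopped by the supply cap of 4).
Mixing does better — 4×L and 1×M: cost 15 ≤ 19, profit 4·6 + 1·11 = 35.

35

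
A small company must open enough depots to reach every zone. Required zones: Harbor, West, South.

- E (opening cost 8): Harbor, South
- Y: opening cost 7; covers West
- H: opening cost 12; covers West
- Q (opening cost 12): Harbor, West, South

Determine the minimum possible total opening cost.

The greedy cost-per-new-zone heuristic would pick E and Y for 15, but a cheaper cover exists.
Q alone covers Harbor, West, South — every zone.
Total opening cost: 12.
No cover costs less than 12.

12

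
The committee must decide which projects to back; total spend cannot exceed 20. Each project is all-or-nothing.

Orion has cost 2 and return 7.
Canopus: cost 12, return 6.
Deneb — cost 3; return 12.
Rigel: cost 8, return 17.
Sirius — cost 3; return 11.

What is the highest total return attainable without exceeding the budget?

Take Orion, Deneb, Rigel, and Sirius: cost 2 + 3 + 8 + 3 = 16 ≤ 20, return 7 + 12 + 17 + 11 = 47.
No other feasible combination does better.

47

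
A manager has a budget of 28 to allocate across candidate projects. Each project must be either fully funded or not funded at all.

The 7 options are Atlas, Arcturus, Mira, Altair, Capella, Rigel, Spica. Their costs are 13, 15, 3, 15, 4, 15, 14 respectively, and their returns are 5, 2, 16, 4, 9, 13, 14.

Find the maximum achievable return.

Allowing fractional choices, the relaxed optimum would be about 45.1, but projects are indivisible.
Mira + Capella + Spica: cost 3 + 4 + 14 = 21 ≤ 28, return 16 + 9 + 14 = 39.
Mira + Capella + Rigel: cost 3 + 4 + 15 = 22 ≤ 28, return 16 + 9 + 13 = 38.
Mira + Spica: cost 3 + 14 = 17 ≤ 28, return 16 + 14 = 30.
Best is Mira, Capella, and Spica with total return 39.

39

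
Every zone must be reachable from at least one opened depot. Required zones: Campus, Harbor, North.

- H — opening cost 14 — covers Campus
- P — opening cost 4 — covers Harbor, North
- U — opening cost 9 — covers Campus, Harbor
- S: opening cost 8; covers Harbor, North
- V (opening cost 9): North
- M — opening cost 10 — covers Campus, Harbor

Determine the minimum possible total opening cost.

Choose P and U: together they cover Campus, Harbor, North — every zone.
Total opening cost: 4 + 9 = 13.

13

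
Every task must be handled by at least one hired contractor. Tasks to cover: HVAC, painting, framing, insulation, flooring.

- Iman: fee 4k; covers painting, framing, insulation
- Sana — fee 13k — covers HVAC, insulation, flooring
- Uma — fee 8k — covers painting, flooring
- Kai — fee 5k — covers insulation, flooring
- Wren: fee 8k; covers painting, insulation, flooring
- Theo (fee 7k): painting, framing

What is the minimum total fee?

The greedy cost-per-new-task heuristic would pick Iman, Kai, and Sana for 22, but a cheaper cover exists.
Choose Iman and Sana: together they cover HVAC, painting, framing, insulation, flooring — every task.
Total fee: 4 + 13 = 17.
No cover costs less than 17.

17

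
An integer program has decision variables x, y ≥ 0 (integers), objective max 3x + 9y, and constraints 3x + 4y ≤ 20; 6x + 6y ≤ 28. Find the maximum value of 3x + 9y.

The continuous relaxation peaks at (0, 4.67) with value 42.00; rounding to a feasible lattice point costs some objective.
(x,y)=(0,4): 3·0+4·4=16≤20, 6·0+6·4=24≤28, objective 36.
(x,y)=(1,3): 3·1+4·3=15≤20, 6·1+6·3=24≤28, objective 30.
(x,y)=(0,3): 3·0+4·3=12≤20, 6·0+6·3=18≤28, objective 27.
The best lattice point is (0,4), giving 36.

36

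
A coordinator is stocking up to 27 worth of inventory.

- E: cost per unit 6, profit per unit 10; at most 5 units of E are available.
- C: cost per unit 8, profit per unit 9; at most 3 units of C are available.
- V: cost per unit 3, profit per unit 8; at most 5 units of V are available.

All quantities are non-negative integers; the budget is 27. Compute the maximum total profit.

60

2×E and 5×V: cost 27 ≤ 27, profit 2·10 + 5·8 = 60.
3×E and 3×V: cost 27 ≤ 27, profit 3·10 + 3·8 = 54.
Best is 60.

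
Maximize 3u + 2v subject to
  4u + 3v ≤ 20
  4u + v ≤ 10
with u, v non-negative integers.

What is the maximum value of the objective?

The continuous relaxation peaks at (1.25, 5) with value 13.75; rounding to a feasible lattice point costs some objective.
(u,v)=(1,5) is feasible, giving 13.
(u,v)=(0,6) is feasible, giving 12.
(u,v)=(1,4) is feasible, giving 11.
(u,v)=(0,5) is feasible, giving 10.
No feasible integer point exceeds 13.

13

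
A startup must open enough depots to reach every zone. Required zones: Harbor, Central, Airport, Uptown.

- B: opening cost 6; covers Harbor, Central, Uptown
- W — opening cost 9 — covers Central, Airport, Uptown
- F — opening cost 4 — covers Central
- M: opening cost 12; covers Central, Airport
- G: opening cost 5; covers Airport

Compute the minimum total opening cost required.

Choose B and G: together they cover Harbor, Central, Airport, Uptown — every zone.
Total opening cost: 6 + 5 = 11.

11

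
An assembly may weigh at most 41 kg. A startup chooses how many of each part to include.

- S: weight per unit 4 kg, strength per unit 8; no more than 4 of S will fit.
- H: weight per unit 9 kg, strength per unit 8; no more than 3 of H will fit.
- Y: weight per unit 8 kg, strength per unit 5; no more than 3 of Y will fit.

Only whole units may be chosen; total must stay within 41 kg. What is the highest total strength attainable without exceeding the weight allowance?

4×S, 1×H, and 2×Y: weight 41 ≤ 41, strength 4·8 + 1·8 + 2·5 = 50.
3×S and 3×H: weight 39 ≤ 41, strength 3·8 + 3·8 = 48.
Best is 50.

50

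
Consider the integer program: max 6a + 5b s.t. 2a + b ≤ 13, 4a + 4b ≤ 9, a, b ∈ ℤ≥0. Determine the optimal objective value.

12

Relaxing integrality, the LP optimum is 13.50 at (a,b) = (2.25, 0), which is not an integer point.
(a,b)=(2,0): 2·2+1·0=4≤13, 4·2+4·0=8≤9, objective 12.
(a,b)=(1,1): 2·1+1·1=3≤13, 4·1+4·1=8≤9, objective 11.
(a,b)=(1,0): 2·1+1·0=2≤13, 4·1+4·0=4≤9, objective 6.
The best lattice point is (2,0), giving 12.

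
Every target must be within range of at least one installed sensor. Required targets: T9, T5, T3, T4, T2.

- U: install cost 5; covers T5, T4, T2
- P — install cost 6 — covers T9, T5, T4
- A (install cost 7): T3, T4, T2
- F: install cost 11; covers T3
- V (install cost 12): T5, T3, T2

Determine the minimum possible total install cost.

13

Choose P and A: together they cover T9, T5, T3, T4, T2 — every target.
Total install cost: 6 + 7 = 13.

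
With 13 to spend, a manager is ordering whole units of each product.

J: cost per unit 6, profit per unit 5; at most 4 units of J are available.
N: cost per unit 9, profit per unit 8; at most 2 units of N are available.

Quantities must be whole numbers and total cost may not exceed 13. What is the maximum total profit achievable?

10

Take 2×J: cost 12 ≤ 13, profit 2·5 = 10.
No other integer combination yields more.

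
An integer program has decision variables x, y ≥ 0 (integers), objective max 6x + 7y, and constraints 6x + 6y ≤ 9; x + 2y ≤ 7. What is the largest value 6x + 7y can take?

7

(x,y)=(0,1): 6·0+6·1=6≤9, 1·0+2·1=2≤7, objective 7.
(x,y)=(1,0): 6·1+6·0=6≤9, 1·1+2·0=1≤7, objective 6.
(x,y)=(0,0): 6·0+6·0=0≤9, 1·0+2·0=0≤7, objective 0.
Maximum is 7 at (x,y)=(0,1).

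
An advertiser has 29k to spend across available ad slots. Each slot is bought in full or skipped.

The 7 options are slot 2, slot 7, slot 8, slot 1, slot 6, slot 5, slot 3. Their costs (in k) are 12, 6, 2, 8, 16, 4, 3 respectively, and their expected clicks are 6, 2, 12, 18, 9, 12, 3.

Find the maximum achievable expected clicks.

Take slot 2, slot 8, slot 1, slot 5, and slot 3: cost 12 + 2 + 8 + 4 + 3 = 29 ≤ 29, expected clicks 6 + 12 + 18 + 12 + 3 = 51.
No other feasible combination does better.

51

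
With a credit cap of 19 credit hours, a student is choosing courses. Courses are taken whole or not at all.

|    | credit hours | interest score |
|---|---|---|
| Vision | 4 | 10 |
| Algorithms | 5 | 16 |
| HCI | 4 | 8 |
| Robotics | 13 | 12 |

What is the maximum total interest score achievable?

This is a 0-1 knapsack instance.
Take Vision, Algorithms, and HCI: credit hours 4 + 5 + 4 = 13 ≤ 19, interest score 10 + 16 + 8 = 34.
No other feasible combination does better.

34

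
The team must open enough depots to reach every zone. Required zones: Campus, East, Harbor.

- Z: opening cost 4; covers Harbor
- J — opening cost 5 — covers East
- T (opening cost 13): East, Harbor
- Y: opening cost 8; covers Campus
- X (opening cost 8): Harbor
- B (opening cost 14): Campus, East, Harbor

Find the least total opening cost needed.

14

The greedy cost-per-new-zone heuristic would pick Z, J, and Y for 17, but a cheaper cover exists.
B alone covers Campus, East, Harbor — every zone.
Total opening cost: 14.
No cover costs less than 14.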